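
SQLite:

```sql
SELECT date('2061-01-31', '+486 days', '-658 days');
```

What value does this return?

Applying '+486 days' to 2061-01-31: counting 486 days forward gives 2062-06-01.
Applying '-658 days' to 2062-06-01: counting 658 days back gives 2060-08-12.

2060-08-12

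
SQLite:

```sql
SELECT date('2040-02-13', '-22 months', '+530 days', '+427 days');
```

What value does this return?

Adding -22 months to 2040-02-13 gives 2038-04-13.
Applying '+530 days' to 2038-04-13: counting 530 days forward gives 2039-09-25.
Applying '+427 days' to 2039-09-25: counting 427 days forward gives 2040-11-25.

2040-11-25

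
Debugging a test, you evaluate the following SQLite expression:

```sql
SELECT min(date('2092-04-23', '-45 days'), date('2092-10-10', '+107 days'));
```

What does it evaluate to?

date('2092-04-23', '-45 days') → 2092-03-09.
date('2092-10-10', '+107 days') → 2093-01-25.
Earlier of the two is 2092-03-09.

2092-03-09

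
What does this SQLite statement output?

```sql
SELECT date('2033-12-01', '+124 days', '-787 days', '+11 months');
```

Applying '+124 days' to 2033-12-01: counting 124 days forward gives 2034-04-04.
Applying '-787 days' to 2034-04-04: counting 787 days back gives 2032-02-07.
Adding +11 months to 2032-02-07 gives 2033-01-07.

2033-01-07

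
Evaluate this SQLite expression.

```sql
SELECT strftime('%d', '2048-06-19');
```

`%d` extracts the 2-digit day of month: 19.

19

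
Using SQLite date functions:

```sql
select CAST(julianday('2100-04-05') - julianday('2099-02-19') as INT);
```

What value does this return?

9 days remain in February 2099 after the 19th (28 − 19).
Full months from March 2099 through March 2100 contribute their day counts.
Then 5 days into April 2100.
Total: 9 + 31 + 30 + 31 + 30 + 31 + 31 + 30 + 31 + 30 + 31 + 31 + 28 + 31 + 5 = 410.

410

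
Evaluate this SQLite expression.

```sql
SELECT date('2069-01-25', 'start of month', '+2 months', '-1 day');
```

`start of month` rewinds 2069-01-25 to 2069-01-01.
Adding +2 months to 2069-01-01 gives 2069-03-01.
Going back 1 day from 2069-03-01 reaches 2069-02-28 (last day of February, 28 days).

2069-02-28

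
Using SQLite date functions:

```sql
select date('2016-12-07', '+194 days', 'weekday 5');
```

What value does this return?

2017-06-23

Applying '+194 days' to 2016-12-07: counting 194 days forward gives 2017-06-19.
`weekday 5` advances to the next Friday; 2017-06-19 is a Monday, so it moves forward to 2017-06-23.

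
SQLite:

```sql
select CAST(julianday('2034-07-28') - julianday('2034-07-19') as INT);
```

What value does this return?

9

Both dates are in July 2034: 28 − 19 = 9.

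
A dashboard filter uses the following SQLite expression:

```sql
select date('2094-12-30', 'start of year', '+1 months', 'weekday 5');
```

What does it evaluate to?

`start of year` rewinds 2094-12-30 to 2094-01-01.
Adding +1 month to 2094-01-01 gives 2094-02-01.
`weekday 5` advances to the next Friday; 2094-02-01 is a Monday, so it moves forward to 2094-02-05.

2094-02-05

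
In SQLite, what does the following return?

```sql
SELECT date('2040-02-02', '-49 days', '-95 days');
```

2039-09-11

Applying '-49 days' to 2040-02-02: counting 49 days back gives 2039-12-15.
Applying '-95 days' to 2039-12-15: counting 95 days back gives 2039-09-11.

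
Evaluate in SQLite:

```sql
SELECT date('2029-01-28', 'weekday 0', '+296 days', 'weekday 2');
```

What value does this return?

2029-11-20

`weekday 0` advances to the next Sunday; 2029-01-28 is already a Sunday, so it stays at 2029-01-28.
Applying '+296 days' to 2029-01-28: counting 296 days forward gives 2029-11-20.
`weekday 2` advances to the next Tuesday; 2029-11-20 is already a Tuesday, so it stays at 2029-11-20.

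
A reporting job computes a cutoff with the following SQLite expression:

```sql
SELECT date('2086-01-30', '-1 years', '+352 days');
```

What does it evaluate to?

Adding -1 year to 2086-01-30 gives 2085-01-30.
Applying '+352 days' to 2085-01-30: counting 352 days forward gives 2086-01-17.

2086-01-17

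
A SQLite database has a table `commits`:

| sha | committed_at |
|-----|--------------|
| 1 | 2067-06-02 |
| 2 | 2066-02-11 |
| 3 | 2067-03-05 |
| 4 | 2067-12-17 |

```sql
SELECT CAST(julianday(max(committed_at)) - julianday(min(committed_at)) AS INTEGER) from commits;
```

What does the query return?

MIN = 2066-02-11, MAX = 2067-12-17.
17 days remain in February 2066 after the 11th (28 − 11).
Full months from March 2066 through November 2067 contribute their day counts.
Then 17 days into December 2067.
Total: 17 + 31 + 30 + 31 + 30 + 31 + 31 + 30 + 31 + 30 + 31 + 31 + 28 + 31 + 30 + 31 + 30 + 31 + 31 + 30 + 31 + 30 + 17 = 674.

674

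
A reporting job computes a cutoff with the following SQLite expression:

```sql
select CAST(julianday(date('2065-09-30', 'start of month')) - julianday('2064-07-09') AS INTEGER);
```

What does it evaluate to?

`start of month` rewinds 2065-09-30 to 2065-09-01.
22 days remain in July 2064 after the 9th (31 − 9).
Full months from August 2064 through August 2065 contribute their day counts.
Then 1 day into September 2065.
Total: 22 + 31 + 30 + 31 + 30 + 31 + 31 + 28 + 31 + 30 + 31 + 30 + 31 + 31 + 1 = 419.

419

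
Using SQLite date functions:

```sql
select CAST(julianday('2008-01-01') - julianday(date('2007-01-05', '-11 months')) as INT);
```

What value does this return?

695

Adding -11 months to 2007-01-05 gives 2006-02-05.
23 days remain in February 2006 after the 5th (28 − 5).
Full months from March 2006 through December 2007 contribute their day counts.
Then 1 day into January 2008.
Total: 23 + 31 + 30 + 31 + 30 + 31 + 31 + 30 + 31 + 30 + 31 + 31 + 28 + 31 + 30 + 31 + 30 + 31 + 31 + 30 + 31 + 30 + 31 + 1 = 695.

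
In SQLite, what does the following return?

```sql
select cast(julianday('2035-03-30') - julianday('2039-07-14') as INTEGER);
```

1 day remains in March 2035 after the 30th (31 − 30).
Full months from April 2035 through June 2039 contribute their day counts.
Then 14 days into July 2039.
Total: 1 + 30 + 31 + 30 + 31 + 31 + 30 + 31 + 30 + 31 + 31 + 29 + 31 + 30 + 31 + 30 + 31 + 31 + 30 + 31 + 30 + 31 + 31 + 28 + 31 + 30 + 31 + 30 + 31 + 31 + 30 + 31 + 30 + 31 + 31 + 28 + 31 + 30 + 31 + 30 + 31 + 31 + 30 + 31 + 30 + 31 + 31 + 28 + 31 + 30 + 31 + 30 + 14 = 1567.
The subtraction is earlier − later, so the result is −1567 → -1567.

-1567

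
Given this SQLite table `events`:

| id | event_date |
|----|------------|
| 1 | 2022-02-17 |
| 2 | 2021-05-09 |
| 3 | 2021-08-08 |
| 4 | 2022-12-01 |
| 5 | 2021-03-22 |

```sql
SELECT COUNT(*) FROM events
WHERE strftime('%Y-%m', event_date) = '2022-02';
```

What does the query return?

1

Rows with year-month 2022-02: 2022-02-17 → 1.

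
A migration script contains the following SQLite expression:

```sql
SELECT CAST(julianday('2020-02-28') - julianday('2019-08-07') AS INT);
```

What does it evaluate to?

205

24 days remain in August 2019 after the 7th (31 − 7).
September 2019: 30 days.
October 2019: 31 days.
November 2019: 30 days.
December 2019: 31 days.
January 2020: 31 days.
Then 28 days into February 2020.
Total: 24 + 30 + 31 + 30 + 31 + 31 + 28 = 205.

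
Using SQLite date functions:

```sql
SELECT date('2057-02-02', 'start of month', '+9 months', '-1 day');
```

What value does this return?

`start of month` rewinds 2057-02-02 to 2057-02-01.
Adding +9 months to 2057-02-01 gives 2057-11-01.
Going back 1 day from 2057-11-01 reaches 2057-10-31 (last day of October, 31 days).

2057-10-31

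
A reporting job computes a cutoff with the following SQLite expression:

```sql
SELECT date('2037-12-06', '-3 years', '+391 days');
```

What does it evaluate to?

Adding -3 years to 2037-12-06 gives 2034-12-06.
Applying '+391 days' to 2034-12-06: counting 391 days forward gives 2036-01-01.

2036-01-01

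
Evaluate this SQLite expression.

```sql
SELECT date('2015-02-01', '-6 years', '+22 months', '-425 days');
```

Adding -6 years to 2015-02-01 gives 2009-02-01.
Adding +22 months to 2009-02-01 gives 2010-12-01.
Applying '-425 days' to 2010-12-01: counting 425 days back gives 2009-10-02.

2009-10-02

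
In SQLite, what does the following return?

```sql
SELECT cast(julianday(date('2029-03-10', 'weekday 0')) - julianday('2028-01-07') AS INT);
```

429

`weekday 0` advances to the next Sunday; 2029-03-10 is a Saturday, so it moves forward to 2029-03-11.
24 days remain in January 2028 after the 7th (31 − 7).
Full months from February 2028 through February 2029 contribute their day counts.
Then 11 days into March 2029.
Total: 24 + 29 + 31 + 30 + 31 + 30 + 31 + 31 + 30 + 31 + 30 + 31 + 31 + 28 + 11 = 429.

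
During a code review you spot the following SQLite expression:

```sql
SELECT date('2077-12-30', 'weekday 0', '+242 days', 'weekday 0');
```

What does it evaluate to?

`weekday 0` advances to the next Sunday; 2077-12-30 is a Thursday, so it moves forward to 2078-01-02.
Applying '+242 days' to 2078-01-02: counting 242 days forward gives 2078-09-01.
`weekday 0` advances to the next Sunday; 2078-09-01 is a Thursday, so it moves forward to 2078-09-04.

2078-09-04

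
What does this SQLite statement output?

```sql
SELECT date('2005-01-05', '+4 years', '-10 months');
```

2008-03-05

Adding +4 years to 2005-01-05 gives 2009-01-05.
Adding -10 months to 2009-01-05 gives 2008-03-05.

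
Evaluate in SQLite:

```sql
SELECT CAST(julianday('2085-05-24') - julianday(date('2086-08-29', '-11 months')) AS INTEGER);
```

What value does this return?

-128

Adding -11 months to 2086-08-29 gives 2085-09-29.
7 days remain in May 2085 after the 24th (31 − 24).
June 2085: 30 days.
July 2085: 31 days.
August 2085: 31 days.
Then 29 days into September 2085.
Total: 7 + 30 + 31 + 31 + 29 = 128.
The subtraction is earlier − later, so the result is −128 → -128.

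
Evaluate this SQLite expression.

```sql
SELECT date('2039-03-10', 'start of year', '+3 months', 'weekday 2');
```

2039-04-05

`start of year` rewinds 2039-03-10 to 2039-01-01.
Adding +3 months to 2039-01-01 gives 2039-04-01.
`weekday 2` advances to the next Tuesday; 2039-04-01 is a Friday, so it moves forward to 2039-04-05.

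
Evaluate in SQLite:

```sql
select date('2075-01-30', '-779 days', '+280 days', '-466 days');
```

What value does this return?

Applying '-779 days' to 2075-01-30: counting 779 days back gives 2072-12-12.
Applying '+280 days' to 2072-12-12: counting 280 days forward gives 2073-09-18.
Applying '-466 days' to 2073-09-18: counting 466 days back gives 2072-06-09.

2072-06-09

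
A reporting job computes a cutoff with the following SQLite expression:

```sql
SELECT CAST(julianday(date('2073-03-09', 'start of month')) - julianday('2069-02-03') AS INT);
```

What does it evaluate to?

1487

`start of month` rewinds 2073-03-09 to 2073-03-01.
25 days remain in February 2069 after the 3rd (28 − 3).
Full months from March 2069 through February 2073 contribute their day counts.
Then 1 day into March 2073.
Total: 25 + 31 + 30 + 31 + 30 + 31 + 31 + 30 + 31 + 30 + 31 + 31 + 28 + 31 + 30 + 31 + 30 + 31 + 31 + 30 + 31 + 30 + 31 + 31 + 28 + 31 + 30 + 31 + 30 + 31 + 31 + 30 + 31 + 30 + 31 + 31 + 29 + 31 + 30 + 31 + 30 + 31 + 31 + 30 + 31 + 30 + 31 + 31 + 28 + 1 = 1487.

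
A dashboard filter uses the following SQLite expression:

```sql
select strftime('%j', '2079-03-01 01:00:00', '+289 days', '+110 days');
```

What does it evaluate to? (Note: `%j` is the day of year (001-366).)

First apply '+289 days', '+110 days': 2079-03-01 01:00:00 → 2080-04-03 01:00:00.
Day-of-year for 2080-04-03: days since 2080-01-01 inclusive = 94, zero-padded to 094.

094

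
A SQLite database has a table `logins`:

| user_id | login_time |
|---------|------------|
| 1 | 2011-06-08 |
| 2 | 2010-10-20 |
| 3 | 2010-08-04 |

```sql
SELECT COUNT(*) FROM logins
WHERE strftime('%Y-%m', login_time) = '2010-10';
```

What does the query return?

Rows with year-month 2010-10: 2010-10-20 → 1.

1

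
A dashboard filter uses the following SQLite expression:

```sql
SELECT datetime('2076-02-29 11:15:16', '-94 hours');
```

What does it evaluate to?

2076-02-25 13:15:16

-94 hours from 2076-02-29 11:15:16 is 2076-02-25 13:15:16 (crosses midnight).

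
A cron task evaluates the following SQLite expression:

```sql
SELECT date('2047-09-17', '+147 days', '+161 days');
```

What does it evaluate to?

2048-07-21

Applying '+147 days' to 2047-09-17: counting 147 days forward gives 2048-02-11.
Applying '+161 days' to 2048-02-11: counting 161 days forward gives 2048-07-21.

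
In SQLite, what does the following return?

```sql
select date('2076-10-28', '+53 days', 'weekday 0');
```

Applying '+53 days' to 2076-10-28: counting 53 days forward gives 2076-12-20.
`weekday 0` advances to the next Sunday; 2076-12-20 is already a Sunday, so it stays at 2076-12-20.

2076-12-20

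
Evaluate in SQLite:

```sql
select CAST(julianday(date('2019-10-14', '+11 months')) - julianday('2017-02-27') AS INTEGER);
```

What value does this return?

1295

Adding +11 months to 2019-10-14 gives 2020-09-14.
1 day remains in February 2017 after the 27th (28 − 27).
Full months from March 2017 through August 2020 contribute their day counts.
Then 14 days into September 2020.
Total: 1 + 31 + 30 + 31 + 30 + 31 + 31 + 30 + 31 + 30 + 31 + 31 + 28 + 31 + 30 + 31 + 30 + 31 + 31 + 30 + 31 + 30 + 31 + 31 + 28 + 31 + 30 + 31 + 30 + 31 + 31 + 30 + 31 + 30 + 31 + 31 + 29 + 31 + 30 + 31 + 30 + 31 + 31 + 14 = 1295.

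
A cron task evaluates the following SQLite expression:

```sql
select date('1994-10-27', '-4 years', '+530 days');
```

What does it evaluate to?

1992-04-09

Adding -4 years to 1994-10-27 gives 1990-10-27.
Applying '+530 days' to 1990-10-27: counting 530 days forward gives 1992-04-09.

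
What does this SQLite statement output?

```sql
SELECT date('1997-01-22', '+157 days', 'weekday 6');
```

1997-06-28

Applying '+157 days' to 1997-01-22: counting 157 days forward gives 1997-06-28.
`weekday 6` advances to the next Saturday; 1997-06-28 is already a Saturday, so it stays at 1997-06-28.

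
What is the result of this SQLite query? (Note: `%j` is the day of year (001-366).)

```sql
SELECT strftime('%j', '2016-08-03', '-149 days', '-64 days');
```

003

First apply '-149 days', '-64 days': 2016-08-03 → 2016-01-03.
Day-of-year for 2016-01-03: days since 2016-01-01 inclusive = 3, zero-padded to 003.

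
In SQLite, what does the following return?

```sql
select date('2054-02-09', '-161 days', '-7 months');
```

Applying '-161 days' to 2054-02-09: counting 161 days back gives 2053-09-01.
Adding -7 months to 2053-09-01 gives 2053-02-01.

2053-02-01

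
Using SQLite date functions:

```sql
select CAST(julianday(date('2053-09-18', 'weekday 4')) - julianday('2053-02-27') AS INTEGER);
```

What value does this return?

203

`weekday 4` advances to the next Thursday; 2053-09-18 is already a Thursday, so it stays at 2053-09-18.
1 day remains in February 2053 after the 27th (28 − 27).
Full months from March 2053 through August 2053 contribute their day counts.
Then 18 days into September 2053.
Total: 1 + 31 + 30 + 31 + 30 + 31 + 31 + 18 = 203.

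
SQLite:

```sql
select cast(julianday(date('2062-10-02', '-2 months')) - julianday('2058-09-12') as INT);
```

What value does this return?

Adding -2 months to 2062-10-02 gives 2062-08-02.
18 days remain in September 2058 after the 12th (30 − 12).
Full months from October 2058 through July 2062 contribute their day counts.
Then 2 days into August 2062.
Total: 18 + 31 + 30 + 31 + 31 + 28 + 31 + 30 + 31 + 30 + 31 + 31 + 30 + 31 + 30 + 31 + 31 + 29 + 31 + 30 + 31 + 30 + 31 + 31 + 30 + 31 + 30 + 31 + 31 + 28 + 31 + 30 + 31 + 30 + 31 + 31 + 30 + 31 + 30 + 31 + 31 + 28 + 31 + 30 + 31 + 30 + 31 + 2 = 1420.

1420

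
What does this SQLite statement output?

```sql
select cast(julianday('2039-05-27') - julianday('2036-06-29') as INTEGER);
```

1062

1 day remains in June 2036 after the 29th (30 − 29).
Full months from July 2036 through April 2039 contribute their day counts.
Then 27 days into May 2039.
Total: 1 + 31 + 31 + 30 + 31 + 30 + 31 + 31 + 28 + 31 + 30 + 31 + 30 + 31 + 31 + 30 + 31 + 30 + 31 + 31 + 28 + 31 + 30 + 31 + 30 + 31 + 31 + 30 + 31 + 30 + 31 + 31 + 28 + 31 + 30 + 27 = 1062.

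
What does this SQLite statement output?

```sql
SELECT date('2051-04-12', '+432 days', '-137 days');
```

Applying '+432 days' to 2051-04-12: counting 432 days forward gives 2052-06-17.
Applying '-137 days' to 2052-06-17: counting 137 days back gives 2052-02-01.

2052-02-01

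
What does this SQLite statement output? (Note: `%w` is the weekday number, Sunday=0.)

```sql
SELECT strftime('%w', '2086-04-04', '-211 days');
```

First apply '-211 days': 2086-04-04 → 2085-09-05.
2085-09-05 is a Wednesday; with Sunday=0 that is 3.

3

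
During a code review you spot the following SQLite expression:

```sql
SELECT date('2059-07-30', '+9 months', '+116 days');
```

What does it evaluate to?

2060-08-24

Adding +9 months to 2059-07-30 gives 2060-04-30.
Applying '+116 days' to 2060-04-30: counting 116 days forward gives 2060-08-24.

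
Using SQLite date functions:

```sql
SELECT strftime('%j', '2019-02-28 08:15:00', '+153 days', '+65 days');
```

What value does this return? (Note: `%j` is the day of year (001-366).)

First apply '+153 days', '+65 days': 2019-02-28 08:15:00 → 2019-10-04 08:15:00.
Day-of-year for 2019-10-04: days since 2019-01-01 inclusive = 277, zero-padded to 277.

277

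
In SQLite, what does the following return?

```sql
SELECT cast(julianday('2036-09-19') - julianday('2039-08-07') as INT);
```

-1052

11 days remain in September 2036 after the 19th (30 − 19).
Full months from October 2036 through July 2039 contribute their day counts.
Then 7 days into August 2039.
Total: 11 + 31 + 30 + 31 + 31 + 28 + 31 + 30 + 31 + 30 + 31 + 31 + 30 + 31 + 30 + 31 + 31 + 28 + 31 + 30 + 31 + 30 + 31 + 31 + 30 + 31 + 30 + 31 + 31 + 28 + 31 + 30 + 31 + 30 + 31 + 7 = 1052.
The subtraction is earlier − later, so the result is −1052 → -1052.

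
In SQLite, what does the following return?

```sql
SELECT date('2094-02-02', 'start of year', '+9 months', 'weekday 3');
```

2094-10-06

`start of year` rewinds 2094-02-02 to 2094-01-01.
Adding +9 months to 2094-01-01 gives 2094-10-01.
`weekday 3` advances to the next Wednesday; 2094-10-01 is a Friday, so it moves forward to 2094-10-06.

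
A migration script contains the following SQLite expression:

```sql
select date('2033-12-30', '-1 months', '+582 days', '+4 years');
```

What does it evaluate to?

Adding -1 month to 2033-12-30 gives 2033-11-30.
Applying '+582 days' to 2033-11-30: counting 582 days forward gives 2035-07-05.
Adding +4 years to 2035-07-05 gives 2039-07-05.

2039-07-05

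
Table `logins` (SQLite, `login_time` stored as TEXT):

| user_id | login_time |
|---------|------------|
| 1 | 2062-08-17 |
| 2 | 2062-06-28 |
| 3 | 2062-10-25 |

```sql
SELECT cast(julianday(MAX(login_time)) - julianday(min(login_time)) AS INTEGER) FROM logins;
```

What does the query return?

119

MIN = 2062-06-28, MAX = 2062-10-25.
2 days remain in June 2062 after the 28th (30 − 28).
July 2062: 31 days.
August 2062: 31 days.
September 2062: 30 days.
Then 25 days into October 2062.
Total: 2 + 31 + 31 + 30 + 25 = 119.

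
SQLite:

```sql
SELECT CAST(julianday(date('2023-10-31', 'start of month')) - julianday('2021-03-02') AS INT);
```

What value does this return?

943

`start of month` rewinds 2023-10-31 to 2023-10-01.
29 days remain in March 2021 after the 2nd (31 − 2).
Full months from April 2021 through September 2023 contribute their day counts.
Then 1 day into October 2023.
Total: 29 + 30 + 31 + 30 + 31 + 31 + 30 + 31 + 30 + 31 + 31 + 28 + 31 + 30 + 31 + 30 + 31 + 31 + 30 + 31 + 30 + 31 + 31 + 28 + 31 + 30 + 31 + 30 + 31 + 31 + 30 + 1 = 943.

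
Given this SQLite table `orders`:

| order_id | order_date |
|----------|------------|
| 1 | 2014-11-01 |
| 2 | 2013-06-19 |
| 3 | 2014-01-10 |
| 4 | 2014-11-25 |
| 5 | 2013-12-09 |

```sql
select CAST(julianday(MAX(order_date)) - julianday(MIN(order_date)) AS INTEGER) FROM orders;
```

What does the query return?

MIN = 2013-06-19, MAX = 2014-11-25.
11 days remain in June 2013 after the 19th (30 − 19).
Full months from July 2013 through October 2014 contribute their day counts.
Then 25 days into November 2014.
Total: 11 + 31 + 31 + 30 + 31 + 30 + 31 + 31 + 28 + 31 + 30 + 31 + 30 + 31 + 31 + 30 + 31 + 25 = 524.

524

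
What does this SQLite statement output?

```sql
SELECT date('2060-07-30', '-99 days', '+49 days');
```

Applying '-99 days' to 2060-07-30: counting 99 days back gives 2060-04-22.
Applying '+49 days' to 2060-04-22: counting 49 days forward gives 2060-06-10.

2060-06-10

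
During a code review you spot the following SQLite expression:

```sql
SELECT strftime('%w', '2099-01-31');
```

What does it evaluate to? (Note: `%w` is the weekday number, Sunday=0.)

6

2099-01-31 is a Saturday; with Sunday=0 that is 6.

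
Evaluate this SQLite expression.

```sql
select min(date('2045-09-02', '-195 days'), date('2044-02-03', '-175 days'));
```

2043-08-12

date('2045-09-02', '-195 days') → 2045-02-19.
date('2044-02-03', '-175 days') → 2043-08-12.
Earlier of the two is 2043-08-12.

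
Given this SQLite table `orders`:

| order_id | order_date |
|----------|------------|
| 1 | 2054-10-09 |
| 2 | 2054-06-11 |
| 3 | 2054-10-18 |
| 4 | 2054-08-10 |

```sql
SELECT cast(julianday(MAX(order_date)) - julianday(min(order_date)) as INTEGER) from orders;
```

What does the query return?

129

MIN = 2054-06-11, MAX = 2054-10-18.
19 days remain in June 2054 after the 11th (30 − 11).
July 2054: 31 days.
August 2054: 31 days.
September 2054: 30 days.
Then 18 days into October 2054.
Total: 19 + 31 + 31 + 30 + 18 = 129.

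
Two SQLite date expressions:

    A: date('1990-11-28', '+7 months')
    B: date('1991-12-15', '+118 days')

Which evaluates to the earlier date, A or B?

A = 1991-06-28.
B = 1992-04-11.
A is earlier.

A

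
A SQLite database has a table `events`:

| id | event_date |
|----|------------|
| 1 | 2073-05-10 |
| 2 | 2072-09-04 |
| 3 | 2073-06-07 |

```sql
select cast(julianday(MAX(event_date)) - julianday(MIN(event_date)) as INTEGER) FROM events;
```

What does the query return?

MIN = 2072-09-04, MAX = 2073-06-07.
26 days remain in September 2072 after the 4th (30 − 4).
Full months from October 2072 through May 2073 contribute their day counts.
Then 7 days into June 2073.
Total: 26 + 31 + 30 + 31 + 31 + 28 + 31 + 30 + 31 + 7 = 276.

276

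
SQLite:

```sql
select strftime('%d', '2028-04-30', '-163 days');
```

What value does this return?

19

First apply '-163 days': 2028-04-30 → 2027-11-19.
`%d` extracts the 2-digit day of month: 19.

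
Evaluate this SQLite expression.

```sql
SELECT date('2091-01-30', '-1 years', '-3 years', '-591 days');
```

2085-06-18

Adding -1 year to 2091-01-30 gives 2090-01-30.
Adding -3 years to 2090-01-30 gives 2087-01-30.
Applying '-591 days' to 2087-01-30: counting 591 days back gives 2085-06-18.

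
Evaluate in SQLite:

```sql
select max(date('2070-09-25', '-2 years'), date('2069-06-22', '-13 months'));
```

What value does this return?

date('2070-09-25', '-2 years') → 2068-09-25.
date('2069-06-22', '-13 months') → 2068-05-22.
Later of the two is 2068-09-25.

2068-09-25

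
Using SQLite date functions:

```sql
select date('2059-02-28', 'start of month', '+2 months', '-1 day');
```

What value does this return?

2059-03-31

`start of month` rewinds 2059-02-28 to 2059-02-01.
Adding +2 months to 2059-02-01 gives 2059-04-01.
Going back 1 day from 2059-04-01 reaches 2059-03-31 (last day of March, 31 days).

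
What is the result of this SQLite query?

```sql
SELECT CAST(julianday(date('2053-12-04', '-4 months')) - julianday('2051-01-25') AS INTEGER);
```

Adding -4 months to 2053-12-04 gives 2053-08-04.
6 days remain in January 2051 after the 25th (31 − 25).
Full months from February 2051 through July 2053 contribute their day counts.
Then 4 days into August 2053.
Total: 6 + 28 + 31 + 30 + 31 + 30 + 31 + 31 + 30 + 31 + 30 + 31 + 31 + 29 + 31 + 30 + 31 + 30 + 31 + 31 + 30 + 31 + 30 + 31 + 31 + 28 + 31 + 30 + 31 + 30 + 31 + 4 = 922.

922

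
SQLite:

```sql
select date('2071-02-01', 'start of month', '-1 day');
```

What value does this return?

`start of month` rewinds 2071-02-01 to 2071-02-01.
Going back 1 day from 2071-02-01 reaches 2071-01-31 (last day of January, 31 days).

2071-01-31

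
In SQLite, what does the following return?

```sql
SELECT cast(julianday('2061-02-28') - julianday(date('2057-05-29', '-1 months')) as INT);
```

Adding -1 month to 2057-05-29 gives 2057-04-29.
1 day remains in April 2057 after the 29th (30 − 29).
Full months from May 2057 through January 2061 contribute their day counts.
Then 28 days into February 2061.
Total: 1 + 31 + 30 + 31 + 31 + 30 + 31 + 30 + 31 + 31 + 28 + 31 + 30 + 31 + 30 + 31 + 31 + 30 + 31 + 30 + 31 + 31 + 28 + 31 + 30 + 31 + 30 + 31 + 31 + 30 + 31 + 30 + 31 + 31 + 29 + 31 + 30 + 31 + 30 + 31 + 31 + 30 + 31 + 30 + 31 + 31 + 28 = 1401.

1401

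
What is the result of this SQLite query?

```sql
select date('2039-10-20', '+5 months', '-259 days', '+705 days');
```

2041-06-09

Adding +5 months to 2039-10-20 gives 2040-03-20.
Applying '-259 days' to 2040-03-20: counting 259 days back gives 2039-07-05.
Applying '+705 days' to 2039-07-05: counting 705 days forward gives 2041-06-09.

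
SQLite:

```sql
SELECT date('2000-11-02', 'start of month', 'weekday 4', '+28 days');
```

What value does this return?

2000-11-30

`start of month` rewinds 2000-11-02 to 2000-11-01.
`weekday 4` advances to the next Thursday; 2000-11-01 is a Wednesday, so it moves forward to 2000-11-02.
Advancing 28 more days within November lands on 2000-11-30.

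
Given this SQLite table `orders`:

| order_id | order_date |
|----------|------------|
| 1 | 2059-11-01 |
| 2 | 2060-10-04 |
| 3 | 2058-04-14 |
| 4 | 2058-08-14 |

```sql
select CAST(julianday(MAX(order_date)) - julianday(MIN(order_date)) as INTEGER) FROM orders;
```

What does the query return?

904

MIN = 2058-04-14, MAX = 2060-10-04.
16 days remain in April 2058 after the 14th (30 − 14).
Full months from May 2058 through September 2060 contribute their day counts.
Then 4 days into October 2060.
Total: 16 + 31 + 30 + 31 + 31 + 30 + 31 + 30 + 31 + 31 + 28 + 31 + 30 + 31 + 30 + 31 + 31 + 30 + 31 + 30 + 31 + 31 + 29 + 31 + 30 + 31 + 30 + 31 + 31 + 30 + 4 = 904.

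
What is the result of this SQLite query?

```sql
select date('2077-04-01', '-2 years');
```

Adding -2 years to 2077-04-01 gives 2075-04-01.

2075-04-01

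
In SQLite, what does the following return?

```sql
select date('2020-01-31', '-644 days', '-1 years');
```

2017-04-27

Applying '-644 days' to 2020-01-31: counting 644 days back gives 2018-04-27.
Adding -1 year to 2018-04-27 gives 2017-04-27.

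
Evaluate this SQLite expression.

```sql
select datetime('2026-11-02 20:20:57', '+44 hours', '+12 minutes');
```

2026-11-04 16:32:57

+44 hours from 2026-11-02 20:20:57 is 2026-11-04 16:20:57 (crosses midnight).
+12 minutes from 2026-11-04 16:20:57 is 2026-11-04 16:32:57.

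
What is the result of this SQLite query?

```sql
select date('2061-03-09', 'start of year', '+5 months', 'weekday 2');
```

`start of year` rewinds 2061-03-09 to 2061-01-01.
Adding +5 months to 2061-01-01 gives 2061-06-01.
`weekday 2` advances to the next Tuesday; 2061-06-01 is a Wednesday, so it moves forward to 2061-06-07.

2061-06-07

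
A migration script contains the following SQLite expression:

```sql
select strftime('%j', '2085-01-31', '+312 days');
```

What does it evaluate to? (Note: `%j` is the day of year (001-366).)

First apply '+312 days': 2085-01-31 → 2085-12-09.
Day-of-year for 2085-12-09: days since 2085-01-01 inclusive = 343, zero-padded to 343.

343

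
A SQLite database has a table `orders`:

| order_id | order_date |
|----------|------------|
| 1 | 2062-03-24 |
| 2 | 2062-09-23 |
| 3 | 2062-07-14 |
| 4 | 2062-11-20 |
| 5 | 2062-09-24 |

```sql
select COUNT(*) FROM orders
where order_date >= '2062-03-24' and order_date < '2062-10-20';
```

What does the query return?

4

Rows in [2062-03-24, 2062-10-20): 2062-03-24, 2062-09-23, 2062-07-14, 2062-09-24 → 4 rows.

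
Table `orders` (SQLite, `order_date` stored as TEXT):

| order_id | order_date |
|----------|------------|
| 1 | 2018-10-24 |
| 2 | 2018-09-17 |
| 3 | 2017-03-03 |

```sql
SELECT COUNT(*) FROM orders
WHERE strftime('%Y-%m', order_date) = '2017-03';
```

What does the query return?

1

Rows with year-month 2017-03: 2017-03-03 → 1.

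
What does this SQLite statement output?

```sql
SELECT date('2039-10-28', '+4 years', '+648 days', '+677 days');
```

Adding +4 years to 2039-10-28 gives 2043-10-28.
Applying '+648 days' to 2043-10-28: counting 648 days forward gives 2045-08-06.
Applying '+677 days' to 2045-08-06: counting 677 days forward gives 2047-06-14.

2047-06-14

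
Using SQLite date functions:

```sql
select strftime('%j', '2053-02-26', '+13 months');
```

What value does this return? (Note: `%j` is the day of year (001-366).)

085

First apply '+13 months': 2053-02-26 → 2054-03-26.
Day-of-year for 2054-03-26: days since 2054-01-01 inclusive = 85, zero-padded to 085.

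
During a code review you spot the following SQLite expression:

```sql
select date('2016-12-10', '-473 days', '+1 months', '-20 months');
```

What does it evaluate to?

Applying '-473 days' to 2016-12-10: counting 473 days back gives 2015-08-25.
Adding +1 month to 2015-08-25 gives 2015-09-25.
Adding -20 months to 2015-09-25 gives 2014-01-25.

2014-01-25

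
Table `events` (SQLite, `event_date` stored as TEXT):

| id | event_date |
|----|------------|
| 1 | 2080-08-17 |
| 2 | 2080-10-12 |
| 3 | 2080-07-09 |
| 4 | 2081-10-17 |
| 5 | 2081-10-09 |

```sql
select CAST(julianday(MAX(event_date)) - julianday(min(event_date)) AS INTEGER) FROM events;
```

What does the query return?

465

MIN = 2080-07-09, MAX = 2081-10-17.
22 days remain in July 2080 after the 9th (31 − 9).
Full months from August 2080 through September 2081 contribute their day counts.
Then 17 days into October 2081.
Total: 22 + 31 + 30 + 31 + 30 + 31 + 31 + 28 + 31 + 30 + 31 + 30 + 31 + 31 + 30 + 17 = 465.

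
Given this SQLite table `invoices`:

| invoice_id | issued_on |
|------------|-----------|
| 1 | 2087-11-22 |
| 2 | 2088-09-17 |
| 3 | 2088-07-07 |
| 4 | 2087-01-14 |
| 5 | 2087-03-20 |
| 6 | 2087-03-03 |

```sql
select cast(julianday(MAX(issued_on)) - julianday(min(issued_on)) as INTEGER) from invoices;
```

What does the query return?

MIN = 2087-01-14, MAX = 2088-09-17.
17 days remain in January 2087 after the 14th (31 − 14).
Full months from February 2087 through August 2088 contribute their day counts.
Then 17 days into September 2088.
Total: 17 + 28 + 31 + 30 + 31 + 30 + 31 + 31 + 30 + 31 + 30 + 31 + 31 + 29 + 31 + 30 + 31 + 30 + 31 + 31 + 17 = 612.

612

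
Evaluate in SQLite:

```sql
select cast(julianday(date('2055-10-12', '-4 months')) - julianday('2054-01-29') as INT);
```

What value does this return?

Adding -4 months to 2055-10-12 gives 2055-06-12.
2 days remain in January 2054 after the 29th (31 − 29).
Full months from February 2054 through May 2055 contribute their day counts.
Then 12 days into June 2055.
Total: 2 + 28 + 31 + 30 + 31 + 30 + 31 + 31 + 30 + 31 + 30 + 31 + 31 + 28 + 31 + 30 + 31 + 12 = 499.

499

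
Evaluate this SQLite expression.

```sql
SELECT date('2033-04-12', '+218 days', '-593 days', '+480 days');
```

Applying '+218 days' to 2033-04-12: counting 218 days forward gives 2033-11-16.
Applying '-593 days' to 2033-11-16: counting 593 days back gives 2032-04-02.
Applying '+480 days' to 2032-04-02: counting 480 days forward gives 2033-07-26.

2033-07-26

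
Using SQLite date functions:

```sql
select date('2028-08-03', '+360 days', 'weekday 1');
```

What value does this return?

2029-07-30

Applying '+360 days' to 2028-08-03: counting 360 days forward gives 2029-07-29.
`weekday 1` advances to the next Monday; 2029-07-29 is a Sunday, so it moves forward to 2029-07-30.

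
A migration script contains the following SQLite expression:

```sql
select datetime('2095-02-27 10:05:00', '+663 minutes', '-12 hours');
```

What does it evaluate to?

663 minutes = 11h 3m; +663 minutes from 2095-02-27 10:05:00 is 2095-02-27 21:08:00.
-12 hours from 2095-02-27 21:08:00 is 2095-02-27 09:08:00.

2095-02-27 09:08:00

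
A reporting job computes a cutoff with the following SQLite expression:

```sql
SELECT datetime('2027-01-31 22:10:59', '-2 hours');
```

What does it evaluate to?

-2 hours from 2027-01-31 22:10:59 is 2027-01-31 20:10:59.

2027-01-31 20:10:59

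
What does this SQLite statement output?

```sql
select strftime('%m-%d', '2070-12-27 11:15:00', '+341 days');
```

12-03

First apply '+341 days': 2070-12-27 11:15:00 → 2071-12-03 11:15:00.
`%m-%d` extracts the month-day: 12-03.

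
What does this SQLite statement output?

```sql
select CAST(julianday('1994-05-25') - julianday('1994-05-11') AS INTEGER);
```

14

Both dates are in May 1994: 25 − 11 = 14.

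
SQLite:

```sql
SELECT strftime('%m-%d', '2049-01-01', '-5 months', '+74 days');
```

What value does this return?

First apply '-5 months', '+74 days': 2049-01-01 → 2048-10-14.
`%m-%d` extracts the month-day: 10-14.

10-14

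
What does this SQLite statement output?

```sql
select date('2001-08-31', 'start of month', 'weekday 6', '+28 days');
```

`start of month` rewinds 2001-08-31 to 2001-08-01.
`weekday 6` advances to the next Saturday; 2001-08-01 is a Wednesday, so it moves forward to 2001-08-04.
August 2001 has 31 days; 27 remain after the 4th, so 28 days reach 2001-09-01.

2001-09-01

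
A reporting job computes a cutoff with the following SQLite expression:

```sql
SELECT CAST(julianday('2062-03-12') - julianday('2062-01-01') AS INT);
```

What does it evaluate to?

30 days remain in January 2062 after the 1st (31 − 1).
February 2062: 28 days.
Then 12 days into March 2062.
Total: 30 + 28 + 12 = 70.

70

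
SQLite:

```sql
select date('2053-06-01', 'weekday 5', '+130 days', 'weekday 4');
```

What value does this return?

`weekday 5` advances to the next Friday; 2053-06-01 is a Sunday, so it moves forward to 2053-06-06.
Applying '+130 days' to 2053-06-06: counting 130 days forward gives 2053-10-14.
`weekday 4` advances to the next Thursday; 2053-10-14 is a Tuesday, so it moves forward to 2053-10-16.

2053-10-16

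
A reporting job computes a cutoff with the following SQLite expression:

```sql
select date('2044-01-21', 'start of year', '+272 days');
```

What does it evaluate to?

`start of year` rewinds 2044-01-21 to 2044-01-01.
Applying '+272 days' to 2044-01-01: counting 272 days forward gives 2044-09-29.

2044-09-29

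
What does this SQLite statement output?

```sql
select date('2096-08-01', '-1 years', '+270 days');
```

Adding -1 year to 2096-08-01 gives 2095-08-01.
Applying '+270 days' to 2095-08-01: counting 270 days forward gives 2096-04-27.

2096-04-27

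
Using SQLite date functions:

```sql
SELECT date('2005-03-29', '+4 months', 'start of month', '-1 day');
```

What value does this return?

Adding +4 months to 2005-03-29 gives 2005-07-29.
`start of month` rewinds 2005-07-29 to 2005-07-01.
Going back 1 day from 2005-07-01 reaches 2005-06-30 (last day of June, 30 days).

2005-06-30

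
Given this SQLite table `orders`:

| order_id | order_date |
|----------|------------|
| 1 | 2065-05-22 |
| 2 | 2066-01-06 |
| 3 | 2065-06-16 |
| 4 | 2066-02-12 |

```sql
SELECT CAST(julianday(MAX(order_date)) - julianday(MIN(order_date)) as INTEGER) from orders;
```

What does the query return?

MIN = 2065-05-22, MAX = 2066-02-12.
9 days remain in May 2065 after the 22nd (31 − 22).
Full months from June 2065 through January 2066 contribute their day counts.
Then 12 days into February 2066.
Total: 9 + 30 + 31 + 31 + 30 + 31 + 30 + 31 + 31 + 12 = 266.

266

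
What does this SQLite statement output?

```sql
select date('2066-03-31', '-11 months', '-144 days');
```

2064-12-08

Adding -11 months to 2066-03-31 targets 2065-04-31. April 2065 has only 30 days, so SQLite normalizes the 1-day overflow forward to 2065-05-01.
Applying '-144 days' to 2065-05-01: counting 144 days back gives 2064-12-08.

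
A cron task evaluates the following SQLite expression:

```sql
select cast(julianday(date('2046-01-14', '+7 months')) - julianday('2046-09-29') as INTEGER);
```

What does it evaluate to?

-46

Adding +7 months to 2046-01-14 gives 2046-08-14.
17 days remain in August 2046 after the 14th (31 − 14).
Then 29 days into September 2046.
Total: 17 + 29 = 46.
The subtraction is earlier − later, so the result is −46 → -46.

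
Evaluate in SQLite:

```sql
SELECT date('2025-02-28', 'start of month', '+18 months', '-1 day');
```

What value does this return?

2026-07-31

`start of month` rewinds 2025-02-28 to 2025-02-01.
Adding +18 months to 2025-02-01 gives 2026-08-01.
Going back 1 day from 2026-08-01 reaches 2026-07-31 (last day of July, 31 days).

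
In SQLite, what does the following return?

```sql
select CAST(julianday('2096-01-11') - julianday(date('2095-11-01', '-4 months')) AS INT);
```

194

Adding -4 months to 2095-11-01 gives 2095-07-01.
30 days remain in July 2095 after the 1st (31 − 1).
August 2095: 31 days.
September 2095: 30 days.
October 2095: 31 days.
November 2095: 30 days.
December 2095: 31 days.
Then 11 days into January 2096.
Total: 30 + 31 + 30 + 31 + 30 + 31 + 11 = 194.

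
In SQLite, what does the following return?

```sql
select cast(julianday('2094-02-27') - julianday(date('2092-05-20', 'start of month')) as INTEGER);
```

`start of month` rewinds 2092-05-20 to 2092-05-01.
30 days remain in May 2092 after the 1st (31 − 1).
Full months from June 2092 through January 2094 contribute their day counts.
Then 27 days into February 2094.
Total: 30 + 30 + 31 + 31 + 30 + 31 + 30 + 31 + 31 + 28 + 31 + 30 + 31 + 30 + 31 + 31 + 30 + 31 + 30 + 31 + 31 + 27 = 667.

667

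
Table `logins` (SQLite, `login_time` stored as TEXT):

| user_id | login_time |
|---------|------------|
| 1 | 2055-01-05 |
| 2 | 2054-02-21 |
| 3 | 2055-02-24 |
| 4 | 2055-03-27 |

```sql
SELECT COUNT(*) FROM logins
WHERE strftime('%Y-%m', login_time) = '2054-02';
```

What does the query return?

Rows with year-month 2054-02: 2054-02-21 → 1.

1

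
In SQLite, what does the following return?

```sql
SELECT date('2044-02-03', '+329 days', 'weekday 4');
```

Applying '+329 days' to 2044-02-03: counting 329 days forward gives 2044-12-28.
`weekday 4` advances to the next Thursday; 2044-12-28 is a Wednesday, so it moves forward to 2044-12-29.

2044-12-29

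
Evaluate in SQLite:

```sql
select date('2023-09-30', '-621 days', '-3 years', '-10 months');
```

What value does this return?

Applying '-621 days' to 2023-09-30: counting 621 days back gives 2022-01-17.
Adding -3 years to 2022-01-17 gives 2019-01-17.
Adding -10 months to 2019-01-17 gives 2018-03-17.

2018-03-17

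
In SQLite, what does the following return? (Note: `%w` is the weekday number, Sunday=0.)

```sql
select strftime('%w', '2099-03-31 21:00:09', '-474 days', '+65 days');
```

6

First apply '-474 days', '+65 days': 2099-03-31 21:00:09 → 2098-02-15 21:00:09.
2098-02-15 is a Saturday; with Sunday=0 that is 6.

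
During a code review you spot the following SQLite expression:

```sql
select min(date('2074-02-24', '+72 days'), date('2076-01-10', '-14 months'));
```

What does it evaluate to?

date('2074-02-24', '+72 days') → 2074-05-07.
date('2076-01-10', '-14 months') → 2074-11-10.
Earlier of the two is 2074-05-07.

2074-05-07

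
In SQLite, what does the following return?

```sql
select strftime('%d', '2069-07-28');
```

`%d` extracts the 2-digit day of month: 28.

28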